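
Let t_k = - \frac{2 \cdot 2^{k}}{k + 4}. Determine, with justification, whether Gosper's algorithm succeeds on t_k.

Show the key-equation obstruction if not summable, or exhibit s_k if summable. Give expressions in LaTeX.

No. Not Gosper-summable.

The ratio is 2*(k + 4)/(k + 5).
So A=2*k + 8 and B=k + 5, with C=1.
Need (2*k + 8)·f(k+1) − (k + 4)·f(k) = 1.
From deg A=1, deg B=1, deg C=0: d=-1.
Bound -1 < 0, so the key equation has no polynomial solution.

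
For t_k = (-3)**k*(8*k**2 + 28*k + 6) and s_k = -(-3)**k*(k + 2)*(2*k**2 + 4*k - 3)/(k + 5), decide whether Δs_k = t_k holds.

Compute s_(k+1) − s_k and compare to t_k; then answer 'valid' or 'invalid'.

s_(k+1) = 3*(-3)**k*(k + 3)*(4*k + 2*(k + 1)**2 + 1)/(k + 6)
s_(k+1) − s_k = (-3)**k*(8*k**4 + 92*k**3 + 344*k**2 + 456*k + 99)/(k**2 + 11*k + 30)
(s_(k+1) − s_k) − t_k = (-3)**(k + 1)*(8*k**3 + 70*k**2 + 150*k + 27)/(k**2 + 11*k + 30)

Invalid: residual (-3)**(k + 1)*(8*k**3 + 70*k**2 + 150*k + 27)/(k**2 + 11*k + 30) ≠ 0.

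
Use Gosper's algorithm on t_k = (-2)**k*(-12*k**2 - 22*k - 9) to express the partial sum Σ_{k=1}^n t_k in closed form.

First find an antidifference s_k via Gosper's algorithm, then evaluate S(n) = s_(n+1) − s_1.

Ratio r(k) = 2*(-12*k**2 - 46*k - 43)/(12*k**2 + 22*k + 9).
A = -2, B = 1, C = k**2 + 11*k/6 + 3/4.
Solve (-2)·f(k+1) − (1)·f(k) = k**2 + 11*k/6 + 3/4.
deg f ≤ 2 (via 0,0,2).
Match coefficients ⇒ f(k) = -(4*k**2 + 2*k - 1)/12.
So s_k = (B(k−1)f/C)·t_k = (-(4*k**2 + 2*k - 1)/(12*k**2 + 22*k + 9))·t_k = (-2)**k*(4*k**2 + 2*k - 1).
Δs = (-2)**k*(-12*k**2 - 22*k - 9), as required.
Evaluate: s_(n+1) = (-2)**(n + 1)*(4*n**2 + 10*n + 5); subtract s_(1) = -10 ⇒ S(n) = -8*(-2)**n*n**2 - 20*(-2)**n*n - 10*(-2)**n + 10.

S(n) = -8*(-2)**n*n**2 - 20*(-2)**n*n - 10*(-2)**n + 10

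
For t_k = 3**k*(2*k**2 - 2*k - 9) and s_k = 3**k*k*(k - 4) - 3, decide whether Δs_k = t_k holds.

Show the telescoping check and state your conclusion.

s_(k+1) = 3*3**k*(k - 3)*(k + 1) - 3
s_(k+1) − s_k = 3**k*(2*k**2 - 2*k - 9)
(s_(k+1) − s_k) − t_k = 0

Valid — Δs_k = t_k.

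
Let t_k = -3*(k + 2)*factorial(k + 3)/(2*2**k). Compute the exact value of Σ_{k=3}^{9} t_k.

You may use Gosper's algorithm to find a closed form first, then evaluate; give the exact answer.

Σ = -18242955

Compute t_(k+1)/t_k: get (k + 3)*(k + 4)/(2*(k + 2)).
Take A(k)=k/2 + 2, B(k)=1, C(k)=k + 2.
f must satisfy (k/2 + 2)·f(k+1) − (1)·f(k) = k + 2.
Degrees (1,0,1) ⇒ d ≤ 0.
Coefficient equations give f(k) = 2.
So s_k = (B(k−1)f/C)·t_k = (2/(k + 2))·t_k = -3*factorial(k + 3)/2**k.
Check: Δs_k = -3*(k + 2)*factorial(k + 3)/(2*2**k). ✓
Telescoping: Σ = s_(10) − s_(3) = -18243225 − (-270) = -18242955.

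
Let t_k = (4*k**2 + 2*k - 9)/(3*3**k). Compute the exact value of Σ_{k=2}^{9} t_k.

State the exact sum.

Σ = 26168/19683

Step 1: r(k) = (4*k**2 + 10*k - 3)/(3*(4*k**2 + 2*k - 9)).
Take A(k)=1/3, B(k)=1, C(k)=k**2 + k/2 - 9/4.
Key eq: (1/3)·f(k+1) = (1)·f(k) + (k**2 + k/2 - 9/4).
Degrees (0,0,2) ⇒ d ≤ 2.
A polynomial solution: f(k) = -3*(k + 2)*(2*k - 1)/4.
Get s_k = R·t_k = (-2*k**2 - 3*k + 2)/3**k with R(k) = B(k−1)f(k)/C(k) = -3*(k + 2)*(2*k - 1)/(4*k**2 + 2*k - 9).
Verify: (4*k**2 + 2*k - 9)/(3*3**k) matches t_k.
Telescoping: Σ = s_(10) − s_(2) = -76/19683 − (-4/3) = 26168/19683.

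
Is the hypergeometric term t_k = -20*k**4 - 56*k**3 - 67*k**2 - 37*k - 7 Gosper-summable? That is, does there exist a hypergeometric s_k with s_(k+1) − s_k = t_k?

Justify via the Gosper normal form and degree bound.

Yes. s_k = k*(-4*k**4 - 4*k**3 - k**2 + k + 1).

Step 1: r(k) = (20*k**4 + 136*k**3 + 355*k**2 + 419*k + 187)/(20*k**4 + 56*k**3 + 67*k**2 + 37*k + 7).
Normal form (A,B,C) = (1, 1, k**4 + 14*k**3/5 + 67*k**2/20 + 37*k/20 + 7/20).
Need (1)·f(k+1) − (1)·f(k) = k**4 + 14*k**3/5 + 67*k**2/20 + 37*k/20 + 7/20.
d = 5 from the (0,0,4) case.
Coefficient equations give f(k) = k*(4*k**4 + 4*k**3 + k**2 - k - 1)/20.
Then R = B(k−1)f/C = k*(4*k**4 + 4*k**3 + k**2 - k - 1)/(20*k**4 + 56*k**3 + 67*k**2 + 37*k + 7), so s_k = R(k)·t_k = k*(-4*k**4 - 4*k**3 - k**2 + k + 1).
Verify: -20*k**4 - 56*k**3 - 67*k**2 - 37*k - 7 matches t_k.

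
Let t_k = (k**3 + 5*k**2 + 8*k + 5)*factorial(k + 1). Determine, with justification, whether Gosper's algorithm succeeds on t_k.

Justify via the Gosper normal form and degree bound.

Compute t_(k+1)/t_k: get (k**4 + 10*k**3 + 37*k**2 + 61*k + 38)/(k**3 + 5*k**2 + 8*k + 5).
Factor: A=k + 2; B=1; C=k**3 + 5*k**2 + 8*k + 5.
f must satisfy (k + 2)·f(k+1) − (1)·f(k) = k**3 + 5*k**2 + 8*k + 5.
Bound: deg f ≤ 2.
Coefficient equations give f(k) = k**2 + 2*k - 1.
Then R = B(k−1)f/C = (k**2 + 2*k - 1)/(k**3 + 5*k**2 + 8*k + 5), so s_k = R(k)·t_k = (k**2 + 2*k - 1)*factorial(k + 1).
Verify: (k**3 + 5*k**2 + 8*k + 5)*factorial(k + 1) matches t_k.

Yes. s_k = (k**2 + 2*k - 1)*factorial(k + 1).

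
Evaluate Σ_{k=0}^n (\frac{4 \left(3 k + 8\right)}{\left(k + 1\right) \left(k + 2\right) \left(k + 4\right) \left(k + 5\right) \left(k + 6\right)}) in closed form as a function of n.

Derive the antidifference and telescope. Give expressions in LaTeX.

S(n) = \frac{n^{3} + 13 n^{2} + 52 n + 40}{5 \left(n^{3} + 13 n^{2} + 52 n + 60\right)}

Compute t_(k+1)/t_k: get (k + 1)*(k + 4)*(3*k + 11)/((k + 3)*(k + 7)*(3*k + 8)).
A = k + 1, B = k + 7, C = k**2 + 17*k/3 + 8.
Need (k + 1)·f(k+1) − (k + 6)·f(k) = k**2 + 17*k/3 + 8.
deg f ≤ 5 (via 1,1,2).
Coefficient equations give f(k) = k*(k + 2)*(k + 3)*(k**2 + 10*k + 29)/60.
Then R = B(k−1)f/C = k*(k + 2)*(k + 6)*(k**2 + 10*k + 29)/(20*(3*k + 8)), so s_k = R(k)·t_k = k*(k**2 + 10*k + 29)/(5*(k**3 + 10*k**2 + 29*k + 20)).
Check: Δs_k = 4*(3*k + 8)/(k**5 + 18*k**4 + 121*k**3 + 372*k**2 + 508*k + 240). ✓
s_(n+1) = (n**3 + 13*n**2 + 52*n + 40)/(5*(n**3 + 13*n**2 + 52*n + 60)) and s_(0) = 0, so S(n) = (n**3 + 13*n**2 + 52*n + 40)/(5*(n**3 + 13*n**2 + 52*n + 60)).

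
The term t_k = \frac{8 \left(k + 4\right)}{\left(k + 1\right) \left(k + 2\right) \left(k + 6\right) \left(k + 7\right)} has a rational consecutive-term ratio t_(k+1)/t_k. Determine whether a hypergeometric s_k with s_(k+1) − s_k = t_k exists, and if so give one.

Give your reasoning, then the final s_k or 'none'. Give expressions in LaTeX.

Ratio r(k) = (k + 1)*(k + 5)*(k + 6)/((k + 3)*(k + 4)*(k + 8)).
Take A(k)=k + 1, B(k)=k + 8, C(k)=k**4 + 16*k**3 + 95*k**2 + 248*k + 240.
Need (k + 1)·f(k+1) − (k + 7)·f(k) = k**4 + 16*k**3 + 95*k**2 + 248*k + 240.
d = 6 from the (1,1,4) case.
Solve for f: f(k) = k*(k + 2)*(k + 3)*(k + 4)*(k + 5)*(k + 7)/12 (degree 6 ≤ 6).
Certificate R = B(k−1)f/C = k*(k + 2)*(k + 7)**2/(12*(k + 4)) gives s_k = 2*k*(k + 7)/(3*(k**2 + 7*k + 6)).
Check: Δs_k = 8*(k + 4)/(k**4 + 16*k**3 + 83*k**2 + 152*k + 84). ✓

s_k = \frac{2 k \left(k + 7\right)}{3 \left(k^{2} + 7 k + 6\right)}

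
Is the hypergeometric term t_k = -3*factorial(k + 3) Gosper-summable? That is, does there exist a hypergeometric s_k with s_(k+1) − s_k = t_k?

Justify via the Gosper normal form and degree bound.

No — negative degree bound, so no certificate f.

Step 1: r(k) = k + 4.
So A=k + 4 and B=1, with C=1.
Set up (k + 4)·f(k+1) − (1)·f(k) − (1) = 0.
Bound: deg f ≤ -1.
d = -1 < 0 ⇒ no nonzero polynomial f; not summable.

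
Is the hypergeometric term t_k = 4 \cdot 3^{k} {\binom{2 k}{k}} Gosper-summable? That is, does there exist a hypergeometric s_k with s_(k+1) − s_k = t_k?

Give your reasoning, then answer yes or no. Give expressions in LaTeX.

Compute t_(k+1)/t_k: get 6*(2*k + 1)/(k + 1).
Normal form (A,B,C) = (12*k + 6, k + 1, 1).
f must satisfy (12*k + 6)·f(k+1) − (k)·f(k) = 1.
d = -1 from the (1,1,0) case.
d = -1 < 0 ⇒ no nonzero polynomial f; not summable.

No. Not Gosper-summable.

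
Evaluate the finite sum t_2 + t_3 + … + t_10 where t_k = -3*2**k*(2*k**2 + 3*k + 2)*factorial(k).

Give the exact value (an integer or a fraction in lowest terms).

Compute t_(k+1)/t_k: get 2*(2*k**3 + 9*k**2 + 14*k + 7)/(2*k**2 + 3*k + 2).
Take A(k)=2*k + 2, B(k)=1, C(k)=k**2 + 3*k/2 + 1.
f must satisfy (2*k + 2)·f(k+1) − (1)·f(k) = k**2 + 3*k/2 + 1.
From deg A=1, deg B=0, deg C=2: d=1.
Match coefficients ⇒ f(k) = k/2.
Certificate R = B(k−1)f/C = k/(2*k**2 + 3*k + 2) gives s_k = -3*2**k*k*factorial(k).
Check: Δs_k = -3*2**k*(2*k**2 + 3*k + 2)*factorial(k). ✓
Sum = s_(11) − s_(2); s_(11) = -2697737011200, s_(2) = -48 ⇒ -2697737011152.

Σ = -2697737011152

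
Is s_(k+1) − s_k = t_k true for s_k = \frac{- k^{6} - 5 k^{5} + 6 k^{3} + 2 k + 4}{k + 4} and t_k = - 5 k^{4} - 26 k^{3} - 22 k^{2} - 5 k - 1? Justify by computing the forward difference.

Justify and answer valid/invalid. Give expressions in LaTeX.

s_(k+1) = (2*k - (k + 1)**6 - 5*(k + 1)**5 + 6*(k + 1)**3 + 6)/(k + 5)
s_(k+1) − s_k = (-5*k**6 - 59*k**5 - 230*k**4 - 333*k**3 - 201*k**2 - 52*k + 4)/(k**2 + 9*k + 20)
(s_(k+1) − s_k) − t_k = 3*(4*k**5 + 42*k**4 + 130*k**3 + 95*k**2 + 19*k + 8)/(k**2 + 9*k + 20)

Invalid: residual \frac{3 \left(4 k^{5} + 42 k^{4} + 130 k^{3} + 95 k^{2} + 19 k + 8\right)}{k^{2} + 9 k + 20} ≠ 0.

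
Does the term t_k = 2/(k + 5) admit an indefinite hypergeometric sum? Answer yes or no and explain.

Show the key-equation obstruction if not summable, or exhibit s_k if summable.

The ratio is (k + 5)/(k + 6).
A = k + 5, B = k + 6, C = 1.
f must satisfy (k + 5)·f(k+1) − (k + 5)·f(k) = 1.
d = 0 from the (1,1,0) case.
Generic f = c0 gives residual -1; -1 = 0 cannot hold, so t_k is not Gosper-summable.

No — t_k has no hypergeometric antidifference.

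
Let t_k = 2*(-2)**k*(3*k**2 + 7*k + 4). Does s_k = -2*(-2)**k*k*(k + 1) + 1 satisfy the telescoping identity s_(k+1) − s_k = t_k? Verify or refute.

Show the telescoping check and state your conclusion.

s_(k+1) = (-2)**(k + 2)*(k + 1)*(k + 2) + 1
s_(k+1) − s_k = 2*(-2)**k*(k + 1)*(3*k + 4)
(s_(k+1) − s_k) − t_k = 0

valid; difference matches t_k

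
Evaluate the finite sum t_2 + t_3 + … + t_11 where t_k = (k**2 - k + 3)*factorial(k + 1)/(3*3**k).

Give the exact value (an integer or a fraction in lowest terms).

Σ = 281880142/2187

Compute t_(k+1)/t_k: get (k + 2)*(-k + (k + 1)**2 + 2)/(3*(k**2 - k + 3)).
Gosper form: A/B · C(k+1)/C(k) with A=k/3 + 2/3, B=1, C=k**2 - k + 3.
Solve (k/3 + 2/3)·f(k+1) − (1)·f(k) = k**2 - k + 3.
d = 1 from the (1,0,2) case.
A polynomial solution: f(k) = 3*(k - 1).
So s_k = (B(k−1)f/C)·t_k = (3*(k - 1)/(k**2 - k + 3))·t_k = (k - 1)*factorial(k + 1)/3**k.
Verify: (k**2 - k + 3)*factorial(k + 1)/(3*3**k) matches t_k.
Telescoping: Σ = s_(12) − s_(2) = 281881600/2187 − (2/3) = 281880142/2187.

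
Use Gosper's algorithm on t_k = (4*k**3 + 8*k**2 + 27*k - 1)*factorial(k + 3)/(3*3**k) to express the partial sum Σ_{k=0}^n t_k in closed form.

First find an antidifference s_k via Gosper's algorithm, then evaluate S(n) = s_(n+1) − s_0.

Step 1: r(k) = (4*k**4 + 36*k**3 + 135*k**2 + 258*k + 152)/(3*(4*k**3 + 8*k**2 + 27*k - 1)).
Factor: A=k/3 + 4/3; B=1; C=k**3 + 2*k**2 + 27*k/4 - 1/4.
Key eq: (k/3 + 4/3)·f(k+1) = (1)·f(k) + (k**3 + 2*k**2 + 27*k/4 - 1/4).
From deg A=1, deg B=0, deg C=3: d=2.
Match coefficients ⇒ f(k) = 3*(4*k**2 - 4*k - 1)/4.
Then R = B(k−1)f/C = 3*(4*k**2 - 4*k - 1)/(4*k**3 + 8*k**2 + 27*k - 1), so s_k = R(k)·t_k = (4*k**2 - 4*k - 1)*factorial(k + 3)/3**k.
s_(k+1) − s_k = (4*k**3 + 8*k**2 + 27*k - 1)*factorial(k + 3)/(3*3**k) = t_k.
Σ_(k=0)^n t_k = s_(n+1) − s_(0) = (3**(-n - 1)*(4*n**2 + 4*n - 1)*factorial(n + 4)) − (-6), i.e. (18*3**n + 4*n**6*factorial(n) + 44*n**5*factorial(n) + 179*n**4*factorial(n) + 330*n**3*factorial(n) + 261*n**2*factorial(n) + 46*n*factorial(n) - 24*factorial(n))/(3*3**n).

S(n) = (18*3**n + 4*n**6*factorial(n) + 44*n**5*factorial(n) + 179*n**4*factorial(n) + 330*n**3*factorial(n) + 261*n**2*factorial(n) + 46*n*factorial(n) - 24*factorial(n))/(3*3**n)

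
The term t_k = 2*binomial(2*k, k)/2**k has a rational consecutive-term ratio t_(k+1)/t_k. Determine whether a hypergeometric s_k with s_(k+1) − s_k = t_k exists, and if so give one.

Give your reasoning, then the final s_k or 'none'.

Step 1: r(k) = (2*k + 1)/(k + 1).
Take A(k)=2*k + 1, B(k)=k + 1, C(k)=1.
Key eq: (2*k + 1)·f(k+1) = (k)·f(k) + (1).
Degrees (1,1,0) ⇒ d ≤ -1.
deg f ≤ -1 is impossible — no certificate.

not Gosper-summable; s_k does not exist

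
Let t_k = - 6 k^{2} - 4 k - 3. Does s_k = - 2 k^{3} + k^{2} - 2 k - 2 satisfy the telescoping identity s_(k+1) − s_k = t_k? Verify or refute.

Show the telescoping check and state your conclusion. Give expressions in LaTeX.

s_(k+1) = -2*k - 2*(k + 1)**3 + (k + 1)**2 - 4
s_(k+1) − s_k = -6*k**2 - 4*k - 3
(s_(k+1) − s_k) − t_k = 0

valid (s_(k+1) − s_k reduces to t_k)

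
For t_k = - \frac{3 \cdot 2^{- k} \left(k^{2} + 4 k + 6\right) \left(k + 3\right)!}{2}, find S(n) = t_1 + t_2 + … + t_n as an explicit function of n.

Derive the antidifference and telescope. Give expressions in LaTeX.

S(n) = 72 - \frac{3 \cdot 2^{- n} n \left(n + 4\right)!}{2} - 3 \cdot 2^{- n} \left(n + 4\right)!

The ratio is (k + 4)*(4*k + (k + 1)**2 + 10)/(2*(k**2 + 4*k + 6)).
Take A(k)=k/2 + 2, B(k)=1, C(k)=k**2 + 4*k + 6.
f must satisfy (k/2 + 2)·f(k+1) − (1)·f(k) = k**2 + 4*k + 6.
From deg A=1, deg B=0, deg C=2: d=1.
Coefficient equations give f(k) = 2*(k + 1).
Get s_k = R·t_k = -3*(k + 1)*factorial(k + 3)/2**k with R(k) = B(k−1)f(k)/C(k) = 2*(k + 1)/(k**2 + 4*k + 6).
Check: Δs_k = -3*(k**2 + 4*k + 6)*factorial(k + 3)/(2*2**k). ✓
Telescope: S(n) = s_(n+1) − s_(1) = -3*2**(-n - 1)*(n + 2)*factorial(n + 4) − (-72) = 72 - 3*n*factorial(n + 4)/(2*2**n) - 3*factorial(n + 4)/2**n.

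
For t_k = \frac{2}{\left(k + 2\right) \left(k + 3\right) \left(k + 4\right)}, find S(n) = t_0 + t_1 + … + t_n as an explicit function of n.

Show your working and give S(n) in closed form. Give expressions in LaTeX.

The ratio is (k + 2)/(k + 5).
Normal form (A,B,C) = (k + 2, k + 5, 1).
Key eq: (k + 2)·f(k+1) = (k + 4)·f(k) + (1).
Degrees (1,1,0) ⇒ d ≤ 2.
Solving with deg f ≤ 2: f(k) = k*(k + 5)/12.
Certificate R = B(k−1)f/C = k*(k + 4)*(k + 5)/12 gives s_k = k*(k + 5)/(6*(k + 2)*(k + 3)).
s_(k+1) − s_k = 2/(k**3 + 9*k**2 + 26*k + 24) = t_k.
Σ_(k=0)^n t_k = s_(n+1) − s_(0) = ((n**2 + 7*n + 6)/(6*(n**2 + 7*n + 12))) − (0), i.e. (n**2 + 7*n + 6)/(6*(n**2 + 7*n + 12)).

S(n) = \frac{n^{2} + 7 n + 6}{6 \left(n^{2} + 7 n + 12\right)}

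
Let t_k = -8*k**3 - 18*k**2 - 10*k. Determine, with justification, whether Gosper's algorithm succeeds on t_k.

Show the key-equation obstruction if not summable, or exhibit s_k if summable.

Yes. s_k = 2*k*(-k**3 - k**2 + k + 1).

t_(k+1)/t_k = (4*k**2 + 17*k + 18)/(k*(4*k + 5)).
Factor: A=1; B=1; C=k**3 + 9*k**2/4 + 5*k/4.
Need (1)·f(k+1) − (1)·f(k) = k**3 + 9*k**2/4 + 5*k/4.
d = 4 from the (0,0,3) case.
A polynomial solution: f(k) = k*(k - 1)*(k + 1)**2/4.
Get s_k = R·t_k = 2*k*(-k**3 - k**2 + k + 1) with R(k) = B(k−1)f(k)/C(k) = (k - 1)*(k + 1)/(4*k + 5).
Δs = 2*k*(-4*k**2 - 9*k - 5), as required.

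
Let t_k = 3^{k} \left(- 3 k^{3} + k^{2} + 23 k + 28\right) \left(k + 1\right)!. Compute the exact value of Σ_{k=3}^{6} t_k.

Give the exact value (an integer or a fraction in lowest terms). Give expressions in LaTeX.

Σ = -1675420200

Ratio r(k) = 3*(3*k**4 + 14*k**3 - 81*k - 98)/(3*k**3 - k**2 - 23*k - 28).
So A=3*k + 6 and B=1, with C=k**3 - k**2/3 - 23*k/3 - 28/3.
Set up (3*k + 6)·f(k+1) − (1)·f(k) − (k**3 - k**2/3 - 23*k/3 - 28/3) = 0.
Bound: deg f ≤ 2.
Match coefficients ⇒ f(k) = (k**2 - 4*k - 2)/3.
Then R = B(k−1)f/C = (k**2 - 4*k - 2)/(3*k**3 - k**2 - 23*k - 28), so s_k = R(k)·t_k = 3**k*(-k**2 + 4*k + 2)*factorial(k + 1).
Δs = 3**k*(-3*k**3 + k**2 + 23*k + 28)*factorial(k + 1), as required.
Evaluate s at k=7 and k=3: -1675416960 and 3240; difference -1675420200.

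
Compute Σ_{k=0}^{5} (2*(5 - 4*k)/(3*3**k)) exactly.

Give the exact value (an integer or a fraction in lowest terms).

The ratio is (4*k - 1)/(3*(4*k - 5)).
Factor: A=1/3; B=1; C=k - 5/4.
Key eq: (1/3)·f(k+1) = (1)·f(k) + (k - 5/4).
Bound: deg f ≤ 1.
A polynomial solution: f(k) = -3*(4*k - 3)/8.
R(k) = B(k−1)·f(k)/C(k) = -3*(4*k - 3)/(2*(4*k - 5)); s_k = R·t_k = (4*k - 3)/3**k.
Verify: 2*(5 - 4*k)/(3*3**k) matches t_k.
Sum = s_(6) − s_(0); s_(6) = 7/243, s_(0) = -3 ⇒ 736/243.

Σ = 736/243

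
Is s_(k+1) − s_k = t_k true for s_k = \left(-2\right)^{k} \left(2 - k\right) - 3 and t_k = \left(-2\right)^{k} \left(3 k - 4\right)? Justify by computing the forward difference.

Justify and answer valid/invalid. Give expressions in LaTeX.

Valid — Δs_k = t_k.

s_(k+1) = (-2)**(k + 1)*(1 - k) - 3
s_(k+1) − s_k = (-2)**k*(3*k - 4)
(s_(k+1) − s_k) − t_k = 0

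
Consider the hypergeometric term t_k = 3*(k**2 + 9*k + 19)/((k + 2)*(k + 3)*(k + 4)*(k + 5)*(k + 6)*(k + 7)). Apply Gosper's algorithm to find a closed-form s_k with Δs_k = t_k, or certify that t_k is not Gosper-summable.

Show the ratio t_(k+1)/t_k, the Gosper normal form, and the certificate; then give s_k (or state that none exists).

Step 1: r(k) = (k + 2)*(9*k + (k + 1)**2 + 28)/((k + 8)*(k**2 + 9*k + 19)).
Normal form (A,B,C) = (k + 2, k + 8, k**2 + 9*k + 19).
f must satisfy (k + 2)·f(k+1) − (k + 7)·f(k) = k**2 + 9*k + 19.
d = 5 from the (1,1,2) case.
Solving with deg f ≤ 5: f(k) = k*(k + 3)*(k + 5)*(k**2 + 12*k + 44)/144.
Then R = B(k−1)f/C = k*(k + 3)*(k + 5)*(k + 7)*(k**2 + 12*k + 44)/(144*(k**2 + 9*k + 19)), so s_k = R(k)·t_k = k*(k**2 + 12*k + 44)/(48*(k**3 + 12*k**2 + 44*k + 48)).
s_(k+1) − s_k = 3*(k**2 + 9*k + 19)/(k**6 + 27*k**5 + 295*k**4 + 1665*k**3 + 5104*k**2 + 8028*k + 5040) = t_k.

s_k = k*(k**2 + 12*k + 44)/(48*(k**3 + 12*k**2 + 44*k + 48))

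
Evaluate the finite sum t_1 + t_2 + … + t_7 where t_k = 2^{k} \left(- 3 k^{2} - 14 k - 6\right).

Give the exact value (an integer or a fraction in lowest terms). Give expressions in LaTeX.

Step 1: r(k) = 2*(3*k**2 + 20*k + 23)/(3*k**2 + 14*k + 6).
So A=2 and B=1, with C=k**2 + 14*k/3 + 2.
Need (2)·f(k+1) − (1)·f(k) = k**2 + 14*k/3 + 2.
Bound: deg f ≤ 2.
Coefficient equations give f(k) = (3*k**2 + 2*k - 4)/3.
Then R = B(k−1)f/C = (3*k**2 + 2*k - 4)/(3*k**2 + 14*k + 6), so s_k = R(k)·t_k = 2**k*(-3*k**2 - 2*k + 4).
Verify: 2**k*(-3*k**2 - 14*k - 6) matches t_k.
Telescoping: Σ = s_(8) − s_(1) = -52224 − (-2) = -52222.

Σ = -52222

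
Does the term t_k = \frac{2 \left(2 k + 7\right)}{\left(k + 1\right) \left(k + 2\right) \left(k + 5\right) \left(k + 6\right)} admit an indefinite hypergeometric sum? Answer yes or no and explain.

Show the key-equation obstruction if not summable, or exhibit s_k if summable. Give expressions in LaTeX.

Step 1: r(k) = (k + 1)*(k + 5)*(2*k + 9)/((k + 3)*(k + 7)*(2*k + 7)).
So A=k + 1 and B=k + 7, with C=k**3 + 21*k**2/2 + 73*k/2 + 42.
f must satisfy (k + 1)·f(k+1) − (k + 6)·f(k) = k**3 + 21*k**2/2 + 73*k/2 + 42.
deg f ≤ 5 (via 1,1,3).
Solve for f: f(k) = k*(k + 2)*(k + 3)*(k + 4)*(k + 6)/10 (degree 5 ≤ 5).
So s_k = (B(k−1)f/C)·t_k = (k*(k + 2)*(k + 6)**2/(5*(2*k + 7)))·t_k = 2*k*(k + 6)/(5*(k**2 + 6*k + 5)).
Check: Δs_k = 2*(2*k + 7)/(k**4 + 14*k**3 + 65*k**2 + 112*k + 60). ✓

Yes. s_k = \frac{2 k \left(k + 6\right)}{5 \left(k^{2} + 6 k + 5\right)}.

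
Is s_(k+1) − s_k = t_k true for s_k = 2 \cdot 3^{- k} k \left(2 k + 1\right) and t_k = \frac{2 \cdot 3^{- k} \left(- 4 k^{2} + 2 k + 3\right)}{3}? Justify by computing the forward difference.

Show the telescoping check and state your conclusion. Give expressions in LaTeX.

s_(k+1) = 2*(k + 1)*(2*k + 3)/(3*3**k)
s_(k+1) − s_k = 2*(-4*k**2 + 2*k + 3)/(3*3**k)
(s_(k+1) − s_k) − t_k = 0

Valid — Δs_k = t_k.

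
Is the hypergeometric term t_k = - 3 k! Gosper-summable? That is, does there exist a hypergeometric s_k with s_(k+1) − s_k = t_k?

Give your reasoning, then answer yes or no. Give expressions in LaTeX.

No — t_k has no hypergeometric antidifference.

The ratio is k + 1.
Gosper form: A/B · C(k+1)/C(k) with A=k + 1, B=1, C=1.
Key eq: (k + 1)·f(k+1) = (1)·f(k) + (1).
Degrees (1,0,0) ⇒ d ≤ -1.
d = -1 < 0 ⇒ no nonzero polynomial f; not summable.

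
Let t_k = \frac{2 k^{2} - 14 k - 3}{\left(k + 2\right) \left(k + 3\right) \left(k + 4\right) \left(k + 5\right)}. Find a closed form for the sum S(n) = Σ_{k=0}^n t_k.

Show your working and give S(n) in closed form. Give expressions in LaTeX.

t_(k+1)/t_k = (k + 2)*(14*k - 2*(k + 1)**2 + 17)/((k + 6)*(-2*k**2 + 14*k + 3)).
So A=k + 2 and B=k + 6, with C=k**2 - 7*k - 3/2.
Need (k + 2)·f(k+1) − (k + 5)·f(k) = k**2 - 7*k - 3/2.
deg f ≤ 3 (via 1,1,2).
Solving with deg f ≤ 3: f(k) = -k*(k**2 + 57*k - 22)/48.
Get s_k = R·t_k = k*(-k**2 - 57*k + 22)/(24*(k + 2)*(k + 3)*(k + 4)) with R(k) = B(k−1)f(k)/C(k) = -k*(k + 5)*(k**2 + 57*k - 22)/(24*(2*k**2 - 14*k - 3)).
s_(k+1) − s_k = (2*k**2 - 14*k - 3)/(k**4 + 14*k**3 + 71*k**2 + 154*k + 120) = t_k.
Telescope: S(n) = s_(n+1) − s_(0) = (-n**3 - 60*n**2 - 95*n - 36)/(24*(n**3 + 12*n**2 + 47*n + 60)) − (0) = (-n**3 - 60*n**2 - 95*n - 36)/(24*(n**3 + 12*n**2 + 47*n + 60)).

S(n) = \frac{- n^{3} - 60 n^{2} - 95 n - 36}{24 \left(n^{3} + 12 n^{2} + 47 n + 60\right)}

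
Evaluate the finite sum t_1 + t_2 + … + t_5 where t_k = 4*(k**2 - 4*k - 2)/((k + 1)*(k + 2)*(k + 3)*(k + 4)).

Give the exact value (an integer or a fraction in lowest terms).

Compute t_(k+1)/t_k: get (k**3 - k**2 - 7*k - 5)/(k**3 + k**2 - 22*k - 10).
Take A(k)=k + 1, B(k)=k + 5, C(k)=k**2 - 4*k - 2.
f must satisfy (k + 1)·f(k+1) − (k + 4)·f(k) = k**2 - 4*k - 2.
From deg A=1, deg B=1, deg C=2: d=3.
Solve for f: f(k) = -k*(k**2 + 18*k + 5)/12 (degree 3 ≤ 3).
R(k) = B(k−1)·f(k)/C(k) = -k*(k + 4)*(k**2 + 18*k + 5)/(12*(k**2 - 4*k - 2)); s_k = R·t_k = k*(-k**2 - 18*k - 5)/(3*(k + 1)*(k + 2)*(k + 3)).
Check: Δs_k = 4*(k**2 - 4*k - 2)/(k**4 + 10*k**3 + 35*k**2 + 50*k + 24). ✓
Evaluate s at k=6 and k=1: -149/252 and -1/3; difference -65/252.

Σ = -65/252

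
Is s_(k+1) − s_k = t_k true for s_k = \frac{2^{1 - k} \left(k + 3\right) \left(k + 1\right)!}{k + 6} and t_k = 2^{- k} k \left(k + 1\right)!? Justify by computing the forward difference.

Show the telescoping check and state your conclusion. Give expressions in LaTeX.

s_(k+1) = (k + 4)*factorial(k + 2)/(2**k*(k + 7))
s_(k+1) − s_k = (k**3 + 10*k**2 + 24*k + 6)*factorial(k + 1)/(2**k*(k + 6)*(k + 7))
(s_(k+1) − s_k) − t_k = -3*(k**2 + 6*k - 2)*factorial(k + 1)/(2**k*(k + 6)*(k + 7))

Invalid: residual - \frac{3 \cdot 2^{- k} \left(k^{2} + 6 k - 2\right) \left(k + 1\right)!}{\left(k + 6\right) \left(k + 7\right)} ≠ 0.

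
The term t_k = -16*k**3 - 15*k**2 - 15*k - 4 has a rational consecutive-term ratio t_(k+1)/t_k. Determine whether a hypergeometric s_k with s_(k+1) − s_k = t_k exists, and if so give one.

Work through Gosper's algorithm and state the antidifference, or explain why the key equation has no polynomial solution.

The ratio is (16*k**3 + 63*k**2 + 93*k + 50)/(16*k**3 + 15*k**2 + 15*k + 4).
Factor: A=1; B=1; C=k**3 + 15*k**2/16 + 15*k/16 + 1/4.
Key eq: (1)·f(k+1) = (1)·f(k) + (k**3 + 15*k**2/16 + 15*k/16 + 1/4).
d = 4 from the (0,0,3) case.
Solve for f: f(k) = k*(4*k**3 - 3*k**2 + 4*k - 1)/16 (degree 4 ≤ 4).
Get s_k = R·t_k = k*(-4*k**3 + 3*k**2 - 4*k + 1) with R(k) = B(k−1)f(k)/C(k) = k*(4*k**3 - 3*k**2 + 4*k - 1)/(16*k**3 + 15*k**2 + 15*k + 4).
Check: Δs_k = -16*k**3 - 15*k**2 - 15*k - 4. ✓

s_k = k*(-4*k**3 + 3*k**2 - 4*k + 1)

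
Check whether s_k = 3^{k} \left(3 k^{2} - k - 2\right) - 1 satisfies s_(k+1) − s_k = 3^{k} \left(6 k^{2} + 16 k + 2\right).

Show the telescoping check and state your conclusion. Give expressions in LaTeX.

s_(k+1) = 3**(k + 1)*(-k + 3*(k + 1)**2 - 3) - 1
s_(k+1) − s_k = 3**k*(6*k**2 + 16*k + 2)
(s_(k+1) − s_k) − t_k = 0

Valid: the claim telescopes to t_k.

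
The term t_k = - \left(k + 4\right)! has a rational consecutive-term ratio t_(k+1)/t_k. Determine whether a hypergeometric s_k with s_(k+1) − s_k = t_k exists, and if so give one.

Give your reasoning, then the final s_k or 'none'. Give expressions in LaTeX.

no hypergeometric antidifference exists

The ratio is k + 5.
Normal form (A,B,C) = (k + 5, 1, 1).
Solve (k + 5)·f(k+1) − (1)·f(k) = 1.
From deg A=1, deg B=0, deg C=0: d=-1.
d = -1 < 0 ⇒ no nonzero polynomial f; not summable.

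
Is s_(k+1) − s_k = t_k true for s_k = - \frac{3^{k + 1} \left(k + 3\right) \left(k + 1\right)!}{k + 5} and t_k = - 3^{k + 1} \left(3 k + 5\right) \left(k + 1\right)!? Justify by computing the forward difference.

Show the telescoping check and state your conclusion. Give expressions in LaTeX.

Invalid: residual \frac{6 \cdot 3^{k} \left(3 k^{2} + 20 k + 24\right) \left(k + 1\right)!}{\left(k + 5\right) \left(k + 6\right)} ≠ 0.

s_(k+1) = -3**(k + 2)*(k + 4)*factorial(k + 2)/(k + 6)
s_(k+1) − s_k = -3**(k + 1)*(3*k**3 + 32*k**2 + 105*k + 102)*factorial(k + 1)/((k + 5)*(k + 6))
(s_(k+1) − s_k) − t_k = 6*3**k*(3*k**2 + 20*k + 24)*factorial(k + 1)/((k + 5)*(k + 6))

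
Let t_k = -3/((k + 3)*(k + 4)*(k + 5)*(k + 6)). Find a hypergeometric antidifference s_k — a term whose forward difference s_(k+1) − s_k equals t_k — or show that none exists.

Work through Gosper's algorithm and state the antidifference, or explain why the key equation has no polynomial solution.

s_k = k*(-k**2 - 12*k - 47)/(60*(k + 3)*(k + 4)*(k + 5))

The ratio is (k + 3)/(k + 7).
A = k + 3, B = k + 7, C = 1.
Key eq: (k + 3)·f(k+1) = (k + 6)·f(k) + (1).
deg f ≤ 3 (via 1,1,0).
A polynomial solution: f(k) = k*(k**2 + 12*k + 47)/180.
Get s_k = R·t_k = k*(-k**2 - 12*k - 47)/(60*(k + 3)*(k + 4)*(k + 5)) with R(k) = B(k−1)f(k)/C(k) = k*(k + 6)*(k**2 + 12*k + 47)/180.
s_(k+1) − s_k = -3/(k**4 + 18*k**3 + 119*k**2 + 342*k + 360) = t_k.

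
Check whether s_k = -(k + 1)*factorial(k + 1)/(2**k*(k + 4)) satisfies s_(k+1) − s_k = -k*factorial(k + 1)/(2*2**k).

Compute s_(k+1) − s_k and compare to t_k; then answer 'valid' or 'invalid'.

s_(k+1) = -(k + 2)*factorial(k + 2)/(2*2**k*(k + 5))
s_(k+1) − s_k = -(k**3 + 6*k**2 + 8*k + 6)*factorial(k + 1)/(2*2**k*(k + 4)*(k + 5))
(s_(k+1) − s_k) − t_k = 3*(k**2 + 4*k - 2)*factorial(k + 1)/(2*2**k*(k + 4)*(k + 5))

Invalid: residual 3*(k**2 + 4*k - 2)*factorial(k + 1)/(2*2**k*(k + 4)*(k + 5)) ≠ 0.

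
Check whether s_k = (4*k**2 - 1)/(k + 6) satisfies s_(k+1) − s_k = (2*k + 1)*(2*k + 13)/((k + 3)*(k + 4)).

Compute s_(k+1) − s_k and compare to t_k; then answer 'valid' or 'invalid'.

s_(k+1) = (4*(k + 1)**2 - 1)/(k + 7)
s_(k+1) − s_k = (4*k**2 + 52*k + 25)/(k**2 + 13*k + 42)
(s_(k+1) − s_k) − t_k = 6*(-18*k**2 - 91*k - 41)/(k**4 + 20*k**3 + 145*k**2 + 450*k + 504)

Invalid: residual 6*(-18*k**2 - 91*k - 41)/(k**4 + 20*k**3 + 145*k**2 + 450*k + 504) ≠ 0.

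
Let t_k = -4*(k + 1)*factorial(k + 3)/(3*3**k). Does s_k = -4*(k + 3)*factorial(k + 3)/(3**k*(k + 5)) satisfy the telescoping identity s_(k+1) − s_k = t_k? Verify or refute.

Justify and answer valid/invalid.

s_(k+1) = -4*(k + 4)*factorial(k + 4)/(3*3**k*(k + 6))
s_(k+1) − s_k = -4*(k + 2)*(k**2 + 8*k + 13)*factorial(k + 3)/(3*3**k*(k + 5)*(k + 6))
(s_(k+1) − s_k) − t_k = 8*(k**2 + 6*k + 2)*factorial(k + 3)/(3*3**k*(k + 5)*(k + 6))

Invalid: residual 8*(k**2 + 6*k + 2)*factorial(k + 3)/(3*3**k*(k + 5)*(k + 6)) ≠ 0.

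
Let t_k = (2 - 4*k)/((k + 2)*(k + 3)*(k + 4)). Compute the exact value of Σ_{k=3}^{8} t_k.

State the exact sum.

Ratio r(k) = (k + 2)*(2*k + 1)/((k + 5)*(2*k - 1)).
A = k + 2, B = k + 5, C = k - 1/2.
f must satisfy (k + 2)·f(k+1) − (k + 4)·f(k) = k - 1/2.
From deg A=1, deg B=1, deg C=1: d=2.
Solving with deg f ≤ 2: f(k) = k*(k - 3)/8.
Then R = B(k−1)f/C = k*(k - 3)*(k + 4)/(4*(2*k - 1)), so s_k = R(k)·t_k = -k*(k - 3)/(2*(k + 2)*(k + 3)).
Verify: 2*(1 - 2*k)/(k**3 + 9*k**2 + 26*k + 24) matches t_k.
Telescoping: Σ = s_(9) − s_(3) = -9/44 − (0) = -9/44.

Σ = -9/44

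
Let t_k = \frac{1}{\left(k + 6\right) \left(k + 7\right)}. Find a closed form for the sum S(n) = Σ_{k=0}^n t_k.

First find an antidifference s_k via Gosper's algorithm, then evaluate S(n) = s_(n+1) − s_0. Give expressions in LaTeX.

The ratio is (k + 6)/(k + 8).
Factor: A=k + 6; B=k + 8; C=1.
f must satisfy (k + 6)·f(k+1) − (k + 7)·f(k) = 1.
Bound: deg f ≤ 1.
A polynomial solution: f(k) = k/6.
So s_k = (B(k−1)f/C)·t_k = (k*(k + 7)/6)·t_k = k/(6*(k + 6)).
s_(k+1) − s_k = 1/(k**2 + 13*k + 42) = t_k.
Evaluate: s_(n+1) = (n + 1)/(6*(n + 7)); subtract s_(0) = 0 ⇒ S(n) = (n + 1)/(6*(n + 7)).

S(n) = \frac{n + 1}{6 \left(n + 7\right)}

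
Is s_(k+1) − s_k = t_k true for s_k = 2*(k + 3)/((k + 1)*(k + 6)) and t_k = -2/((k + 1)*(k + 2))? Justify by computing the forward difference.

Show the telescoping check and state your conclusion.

s_(k+1) = 2*(k + 4)/((k + 2)*(k + 7))
s_(k+1) − s_k = 2*(-k**2 - 7*k - 18)/(k**4 + 16*k**3 + 83*k**2 + 152*k + 84)
(s_(k+1) − s_k) − t_k = 12*(k + 4)/(k**4 + 16*k**3 + 83*k**2 + 152*k + 84)

Invalid: residual 12*(k + 4)/(k**4 + 16*k**3 + 83*k**2 + 152*k + 84) ≠ 0.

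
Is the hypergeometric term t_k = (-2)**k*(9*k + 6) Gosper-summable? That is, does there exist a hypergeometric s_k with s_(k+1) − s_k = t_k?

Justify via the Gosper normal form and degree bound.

Yes. s_k = -3*(-2)**k*k.

Step 1: r(k) = 2*(-3*k - 5)/(3*k + 2).
Take A(k)=-2, B(k)=1, C(k)=k + 2/3.
Need (-2)·f(k+1) − (1)·f(k) = k + 2/3.
d = 1 from the (0,0,1) case.
A polynomial solution: f(k) = -k/3.
So s_k = (B(k−1)f/C)·t_k = (-k/(3*k + 2))·t_k = -3*(-2)**k*k.
Δs = (-2)**k*(9*k + 6), as required.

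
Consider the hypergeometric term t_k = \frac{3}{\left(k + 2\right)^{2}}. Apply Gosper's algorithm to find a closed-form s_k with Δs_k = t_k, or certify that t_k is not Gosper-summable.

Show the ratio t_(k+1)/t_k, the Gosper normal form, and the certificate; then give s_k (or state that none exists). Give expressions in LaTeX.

Compute t_(k+1)/t_k: get (k + 2)**2/(k + 3)**2.
Take A(k)=k**2 + 4*k + 4, B(k)=k**2 + 6*k + 9, C(k)=1.
f must satisfy (k**2 + 4*k + 4)·f(k+1) − (k**2 + 4*k + 4)·f(k) = 1.
From deg A=2, deg B=2, deg C=0: d=0.
Write f(k) = c0. Then LHS − RHS = -1, requiring -1 = 0: contradictory. No certificate.

no hypergeometric antidifference exists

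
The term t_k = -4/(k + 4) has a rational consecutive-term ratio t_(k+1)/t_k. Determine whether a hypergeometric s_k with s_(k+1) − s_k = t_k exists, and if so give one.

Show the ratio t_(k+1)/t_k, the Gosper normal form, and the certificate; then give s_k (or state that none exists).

none (Gosper's algorithm certifies no s_k)

Step 1: r(k) = (k + 4)/(k + 5).
Take A(k)=k + 4, B(k)=k + 5, C(k)=1.
Key eq: (k + 4)·f(k+1) = (k + 4)·f(k) + (1).
From deg A=1, deg B=1, deg C=0: d=0.
f = c0 ⇒ A·f(k+1) − B(k−1)·f(k) − C = -1. The system {-1 = 0} is inconsistent; no antidifference.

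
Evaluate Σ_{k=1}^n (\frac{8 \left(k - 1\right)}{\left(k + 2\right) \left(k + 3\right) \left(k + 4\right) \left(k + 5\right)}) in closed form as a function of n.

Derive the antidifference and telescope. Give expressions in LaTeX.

Step 1: r(k) = k*(k + 2)/((k - 1)*(k + 6)).
Factor: A=k + 2; B=k + 6; C=k - 1.
Set up (k + 2)·f(k+1) − (k + 5)·f(k) − (k - 1) = 0.
deg f ≤ 3 (via 1,1,1).
A polynomial solution: f(k) = -k/2.
Certificate R = B(k−1)f/C = -k*(k + 5)/(2*(k - 1)) gives s_k = -4*k/((k + 2)*(k + 3)*(k + 4)).
Check: Δs_k = 8*(k - 1)/(k**4 + 14*k**3 + 71*k**2 + 154*k + 120). ✓
s_(n+1) = 4*(-n - 1)/(n**3 + 12*n**2 + 47*n + 60) and s_(1) = -1/15, so S(n) = n*(n**2 + 12*n - 13)/(15*(n**3 + 12*n**2 + 47*n + 60)).

S(n) = \frac{n \left(n^{2} + 12 n - 13\right)}{15 \left(n^{3} + 12 n^{2} + 47 n + 60\right)}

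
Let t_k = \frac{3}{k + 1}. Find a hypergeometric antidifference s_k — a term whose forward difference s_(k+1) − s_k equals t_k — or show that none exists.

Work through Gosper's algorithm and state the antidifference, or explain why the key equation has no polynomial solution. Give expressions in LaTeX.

not Gosper-summable; s_k does not exist

The ratio is (k + 1)/(k + 2).
Take A(k)=k + 1, B(k)=k + 2, C(k)=1.
Need (k + 1)·f(k+1) − (k + 1)·f(k) = 1.
Bound: deg f ≤ 0.
Put f(k) = c0: A·f(k+1) − B(k−1)·f(k) − C = -1; need -1 = 0 — inconsistent ⇒ no f, not summable.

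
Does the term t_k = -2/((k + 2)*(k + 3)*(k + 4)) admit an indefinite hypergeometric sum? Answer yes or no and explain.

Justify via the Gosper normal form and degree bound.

Yes. s_k = k*(-k - 5)/(6*(k + 2)*(k + 3)).

t_(k+1)/t_k = (k + 2)/(k + 5).
A = k + 2, B = k + 5, C = 1.
Key eq: (k + 2)·f(k+1) = (k + 4)·f(k) + (1).
Bound: deg f ≤ 2.
Solve for f: f(k) = k*(k + 5)/12 (degree 2 ≤ 2).
Then R = B(k−1)f/C = k*(k + 4)*(k + 5)/12, so s_k = R(k)·t_k = k*(-k - 5)/(6*(k + 2)*(k + 3)).
Verify: -2/(k**3 + 9*k**2 + 26*k + 24) matches t_k.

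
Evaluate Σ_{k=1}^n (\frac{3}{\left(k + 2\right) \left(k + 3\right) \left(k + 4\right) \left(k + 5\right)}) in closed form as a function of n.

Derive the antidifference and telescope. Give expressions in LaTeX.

S(n) = \frac{n \left(n^{2} + 12 n + 47\right)}{60 \left(n^{3} + 12 n^{2} + 47 n + 60\right)}

r(k) = (k + 2)/(k + 6) after simplifying.
Take A(k)=k + 2, B(k)=k + 6, C(k)=1.
Key eq: (k + 2)·f(k+1) = (k + 5)·f(k) + (1).
From deg A=1, deg B=1, deg C=0: d=3.
Solving with deg f ≤ 3: f(k) = k*(k**2 + 9*k + 26)/72.
Get s_k = R·t_k = k*(k**2 + 9*k + 26)/(24*(k + 2)*(k + 3)*(k + 4)) with R(k) = B(k−1)f(k)/C(k) = k*(k + 5)*(k**2 + 9*k + 26)/72.
Verify: 3/(k**4 + 14*k**3 + 71*k**2 + 154*k + 120) matches t_k.
Telescope: S(n) = s_(n+1) − s_(1) = (n**3 + 12*n**2 + 47*n + 36)/(24*(n**3 + 12*n**2 + 47*n + 60)) − (1/40) = n*(n**2 + 12*n + 47)/(60*(n**3 + 12*n**2 + 47*n + 60)).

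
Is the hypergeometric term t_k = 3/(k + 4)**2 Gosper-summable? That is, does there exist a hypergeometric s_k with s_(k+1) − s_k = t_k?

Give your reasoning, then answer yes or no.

r(k) = (k + 4)**2/(k + 5)**2 after simplifying.
Factor: A=k**2 + 8*k + 16; B=k**2 + 10*k + 25; C=1.
Set up (k**2 + 8*k + 16)·f(k+1) − (k**2 + 8*k + 16)·f(k) − (1) = 0.
From deg A=2, deg B=2, deg C=0: d=0.
Write f(k) = c0. Then LHS − RHS = -1, requiring -1 = 0: contradictory. No certificate.

No — key equation has no polynomial f.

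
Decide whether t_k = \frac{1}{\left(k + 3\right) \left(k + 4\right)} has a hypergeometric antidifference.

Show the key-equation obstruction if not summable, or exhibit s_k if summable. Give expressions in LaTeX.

t_(k+1)/t_k = (k + 3)/(k + 5).
Normal form (A,B,C) = (k + 3, k + 5, 1).
Solve (k + 3)·f(k+1) − (k + 4)·f(k) = 1.
Bound: deg f ≤ 1.
Solving with deg f ≤ 1: f(k) = k/3.
Then R = B(k−1)f/C = k*(k + 4)/3, so s_k = R(k)·t_k = k/(3*(k + 3)).
s_(k+1) − s_k = 1/(k**2 + 7*k + 12) = t_k.

Yes. s_k = \frac{k}{3 \left(k + 3\right)}.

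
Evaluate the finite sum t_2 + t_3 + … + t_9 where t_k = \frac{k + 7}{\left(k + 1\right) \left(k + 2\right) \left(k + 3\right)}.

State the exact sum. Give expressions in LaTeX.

Step 1: r(k) = (k + 1)*(k + 8)/((k + 4)*(k + 7)).
Factor: A=k + 1; B=k + 4; C=k + 7.
Solve (k + 1)·f(k+1) − (k + 3)·f(k) = k + 7.
Degrees (1,1,1) ⇒ d ≤ 2.
Solve for f: f(k) = k*(2*k + 5) (degree 2 ≤ 2).
R(k) = B(k−1)·f(k)/C(k) = k*(k + 3)*(2*k + 5)/(k + 7); s_k = R·t_k = k*(2*k + 5)/((k + 1)*(k + 2)).
s_(k+1) − s_k = (k + 7)/(k**3 + 6*k**2 + 11*k + 6) = t_k.
Σ_(k=2)^(9) t_k = s_(10) − s_(2) = 125/66 − (3/2) = 13/33.

Σ = 13/33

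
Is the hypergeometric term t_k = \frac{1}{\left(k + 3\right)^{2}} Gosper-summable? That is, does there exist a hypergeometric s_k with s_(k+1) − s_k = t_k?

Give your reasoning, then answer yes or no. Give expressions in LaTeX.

No — t_k has no hypergeometric antidifference.

Compute t_(k+1)/t_k: get (k + 3)**2/(k + 4)**2.
Take A(k)=k**2 + 6*k + 9, B(k)=k**2 + 8*k + 16, C(k)=1.
Solve (k**2 + 6*k + 9)·f(k+1) − (k**2 + 6*k + 9)·f(k) = 1.
deg f ≤ 0 (via 2,2,0).
Generic f = c0 gives residual -1; -1 = 0 cannot hold, so t_k is not Gosper-summable.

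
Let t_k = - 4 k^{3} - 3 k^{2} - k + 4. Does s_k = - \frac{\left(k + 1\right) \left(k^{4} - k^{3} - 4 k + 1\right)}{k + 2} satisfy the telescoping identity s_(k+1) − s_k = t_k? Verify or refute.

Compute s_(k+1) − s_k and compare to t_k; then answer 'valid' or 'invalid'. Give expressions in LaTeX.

s_(k+1) = (k + 2)*(4*k - (k + 1)**4 + (k + 1)**3 + 3)/(k + 3)
s_(k+1) − s_k = (-4*k**5 - 20*k**4 - 28*k**3 - 12*k**2 + 16*k + 15)/(k**2 + 5*k + 6)
(s_(k+1) − s_k) − t_k = (3*k**4 + 12*k**3 + 7*k**2 + 2*k - 9)/(k**2 + 5*k + 6)

Invalid: residual \frac{3 k^{4} + 12 k^{3} + 7 k^{2} + 2 k - 9}{k^{2} + 5 k + 6} ≠ 0.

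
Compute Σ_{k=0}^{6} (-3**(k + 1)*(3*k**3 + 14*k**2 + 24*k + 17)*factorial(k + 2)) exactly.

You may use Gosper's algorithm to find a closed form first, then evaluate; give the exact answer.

Σ = -119042783994

Step 1: r(k) = 3*(3*k**4 + 32*k**3 + 130*k**2 + 241*k + 174)/(3*k**3 + 14*k**2 + 24*k + 17).
So A=3*k + 9 and B=1, with C=k**3 + 14*k**2/3 + 8*k + 17/3.
f must satisfy (3*k + 9)·f(k+1) − (1)·f(k) = k**3 + 14*k**2/3 + 8*k + 17/3.
deg f ≤ 2 (via 1,0,3).
Match coefficients ⇒ f(k) = (k**2 + 1)/3.
Get s_k = R·t_k = -3**(k + 1)*(k**2 + 1)*factorial(k + 2) with R(k) = B(k−1)f(k)/C(k) = (k**2 + 1)/(3*k**3 + 14*k**2 + 24*k + 17).
Check: Δs_k = -3**(k + 1)*(3*k**3 + 14*k**2 + 24*k + 17)*factorial(k + 2). ✓
Telescoping: Σ = s_(7) − s_(0) = -119042784000 − (-6) = -119042783994.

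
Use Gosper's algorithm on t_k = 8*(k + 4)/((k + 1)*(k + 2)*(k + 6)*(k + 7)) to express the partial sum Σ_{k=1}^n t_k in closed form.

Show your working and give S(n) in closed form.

r(k) = (k + 1)*(k + 5)*(k + 6)/((k + 3)*(k + 4)*(k + 8)) after simplifying.
A = k + 1, B = k + 8, C = k**4 + 16*k**3 + 95*k**2 + 248*k + 240.
Set up (k + 1)·f(k+1) − (k + 7)·f(k) − (k**4 + 16*k**3 + 95*k**2 + 248*k + 240) = 0.
deg f ≤ 6 (via 1,1,4).
Solving with deg f ≤ 6: f(k) = k*(k + 2)*(k + 3)*(k + 4)*(k + 5)*(k + 7)/12.
Then R = B(k−1)f/C = k*(k + 2)*(k + 7)**2/(12*(k + 4)), so s_k = R(k)·t_k = 2*k*(k + 7)/(3*(k**2 + 7*k + 6)).
s_(k+1) − s_k = 8*(k + 4)/(k**4 + 16*k**3 + 83*k**2 + 152*k + 84) = t_k.
Telescope: S(n) = s_(n+1) − s_(1) = 2*(n**2 + 9*n + 8)/(3*(n**2 + 9*n + 14)) − (8/21) = 2*n*(n + 9)/(7*(n**2 + 9*n + 14)).

S(n) = 2*n*(n + 9)/(7*(n**2 + 9*n + 14))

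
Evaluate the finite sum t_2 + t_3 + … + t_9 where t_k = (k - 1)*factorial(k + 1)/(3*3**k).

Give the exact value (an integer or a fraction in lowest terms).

t_(k+1)/t_k = k*(k + 2)/(3*(k - 1)).
So A=k/3 + 2/3 and B=1, with C=k - 1.
Need (k/3 + 2/3)·f(k+1) − (1)·f(k) = k - 1.
deg f ≤ 0 (via 1,0,1).
Solve for f: f(k) = 3 (degree 0 ≤ 0).
R(k) = B(k−1)·f(k)/C(k) = 3/(k - 1); s_k = R·t_k = factorial(k + 1)/3**k.
Verify: (k - 1)*factorial(k + 1)/(3*3**k) matches t_k.
Sum = s_(10) − s_(2); s_(10) = 492800/729, s_(2) = 2/3 ⇒ 492314/729.

Σ = 492314/729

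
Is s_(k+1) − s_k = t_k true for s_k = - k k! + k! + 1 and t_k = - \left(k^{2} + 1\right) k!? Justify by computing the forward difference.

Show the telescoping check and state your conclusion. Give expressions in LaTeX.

s_(k+1) = -k**2*factorial(k) - k*factorial(k) + 1
s_(k+1) − s_k = -(k**2 + 1)*factorial(k)
(s_(k+1) − s_k) − t_k = 0

Valid — Δs_k = t_k.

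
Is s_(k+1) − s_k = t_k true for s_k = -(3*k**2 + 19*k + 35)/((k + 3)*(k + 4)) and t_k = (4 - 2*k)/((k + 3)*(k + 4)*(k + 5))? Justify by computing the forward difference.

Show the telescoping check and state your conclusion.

valid (s_(k+1) − s_k reduces to t_k)

s_(k+1) = (-19*k - 3*(k + 1)**2 - 54)/((k + 4)*(k + 5))
s_(k+1) − s_k = 2*(2 - k)/(k**3 + 12*k**2 + 47*k + 60)
(s_(k+1) − s_k) − t_k = 0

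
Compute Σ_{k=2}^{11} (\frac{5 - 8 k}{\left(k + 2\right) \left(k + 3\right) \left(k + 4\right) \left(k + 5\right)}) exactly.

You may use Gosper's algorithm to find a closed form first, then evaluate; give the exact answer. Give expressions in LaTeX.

Σ = -29/480

t_(k+1)/t_k = (k + 2)*(8*k + 3)/((k + 6)*(8*k - 5)).
So A=k + 2 and B=k + 6, with C=k - 5/8.
f must satisfy (k + 2)·f(k+1) − (k + 5)·f(k) = k - 5/8.
Bound: deg f ≤ 3.
Coefficient equations give f(k) = k*(k - 5)*(k + 14)/192.
Get s_k = R·t_k = k*(-k**2 - 9*k + 70)/(24*(k + 2)*(k + 3)*(k + 4)) with R(k) = B(k−1)f(k)/C(k) = k*(k - 5)*(k + 5)*(k + 14)/(24*(8*k - 5)).
Δs = (5 - 8*k)/(k**4 + 14*k**3 + 71*k**2 + 154*k + 120), as required.
Telescoping: Σ = s_(12) − s_(2) = -13/480 − (1/30) = -29/480.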